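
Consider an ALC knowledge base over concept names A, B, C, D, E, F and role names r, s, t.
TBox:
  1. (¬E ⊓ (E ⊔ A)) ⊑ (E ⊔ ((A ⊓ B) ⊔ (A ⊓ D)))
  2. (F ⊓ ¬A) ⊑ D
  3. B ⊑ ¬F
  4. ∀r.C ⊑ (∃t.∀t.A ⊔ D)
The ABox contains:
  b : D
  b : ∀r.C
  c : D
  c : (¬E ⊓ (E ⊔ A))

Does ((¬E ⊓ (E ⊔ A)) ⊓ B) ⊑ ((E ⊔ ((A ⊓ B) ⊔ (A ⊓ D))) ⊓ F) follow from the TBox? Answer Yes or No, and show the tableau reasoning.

1. ((¬E ⊓ (E ⊔ A)) ⊓ B) ⊑ ((E ⊔ ((A ⊓ B) ⊔ (A ⊓ D))) ⊓ F)  ⇔  (((¬E ⊓ (E ⊔ A)) ⊓ B) ⊓ ((¬E ⊓ ((¬A ⊔ ¬B) ⊓ (¬A ⊔ ¬D))) ⊔ ¬F)) unsat w.r.t. T
   apply at x₀: (¬E ⊓ (E ⊔ A))⊑(E ⊔ ((A ⊓ B) ⊔ (A ⊓ D))); B⊑¬F
   open: L(x₀) ⊇ {A, B, ¬E, ¬F, ∃r.¬C} (+ ∃-successors)
2. Hence ((¬E ⊓ (E ⊔ A)) ⊓ B) ⊑ ((E ⊔ ((A ⊓ B) ⊔ (A ⊓ D))) ⊓ F): not entailed.

No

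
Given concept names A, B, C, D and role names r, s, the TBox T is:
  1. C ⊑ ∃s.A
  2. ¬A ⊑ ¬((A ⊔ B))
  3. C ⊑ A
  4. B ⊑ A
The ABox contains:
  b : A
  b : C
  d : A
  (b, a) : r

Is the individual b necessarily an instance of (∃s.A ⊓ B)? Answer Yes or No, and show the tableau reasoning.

No

1. b : (∃s.A ⊓ B)?  L(b) = {A, C} ∪ {(∀s.¬A ⊔ ¬B)}
   apply at b: C⊑∃s.A
   open: L(b) ⊇ {A, C, ¬B, ∃s.A} (+ ∃-successors) — b ∉ (∃s.A ⊓ B) possible
2. Hence b : (∃s.A ⊓ B): not entailed.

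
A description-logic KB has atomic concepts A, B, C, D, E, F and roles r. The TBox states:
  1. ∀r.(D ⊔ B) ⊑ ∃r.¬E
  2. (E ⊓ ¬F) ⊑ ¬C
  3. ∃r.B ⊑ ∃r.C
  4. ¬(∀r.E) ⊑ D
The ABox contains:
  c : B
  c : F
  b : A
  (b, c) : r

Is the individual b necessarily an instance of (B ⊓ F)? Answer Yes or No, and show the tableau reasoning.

No

1. b : (B ⊓ F)?  L(b) = {A} ∪ {(¬B ⊔ ¬F)}
   open: L(b) ⊇ {A, ¬B, ¬E, ∀r.E, ∃r.(¬D ⊓ ¬B), …} (+ ∃-successors) — b ∉ (B ⊓ F) possible
2. Hence b : (B ⊓ F): not entailed.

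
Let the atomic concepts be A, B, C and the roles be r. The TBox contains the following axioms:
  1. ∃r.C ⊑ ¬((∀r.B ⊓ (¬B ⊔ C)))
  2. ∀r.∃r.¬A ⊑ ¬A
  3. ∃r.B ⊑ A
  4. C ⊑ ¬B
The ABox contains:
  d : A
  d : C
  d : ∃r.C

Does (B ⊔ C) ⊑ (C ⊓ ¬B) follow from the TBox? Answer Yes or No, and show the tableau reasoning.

No

1. (B ⊔ C) ⊑ (C ⊓ ¬B)  ⇔  ((B ⊔ C) ⊓ (¬C ⊔ B)) unsat w.r.t. T
   open: L(x₀) ⊇ {B, ¬C, ∀r.¬B, ∀r.¬C, ∃r.∀r.A} (+ ∃-successors)
2. Hence (B ⊔ C) ⊑ (C ⊓ ¬B): not entailed.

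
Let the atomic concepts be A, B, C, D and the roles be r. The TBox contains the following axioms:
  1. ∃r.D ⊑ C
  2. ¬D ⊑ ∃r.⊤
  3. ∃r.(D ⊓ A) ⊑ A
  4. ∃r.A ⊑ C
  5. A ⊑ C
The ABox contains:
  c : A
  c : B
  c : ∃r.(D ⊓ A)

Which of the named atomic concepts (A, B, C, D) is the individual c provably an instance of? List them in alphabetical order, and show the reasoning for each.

{A, B, C}

1. c : A?  L(c) = {A, B, ∃r.(D ⊓ A)} ∪ {¬A}
   clash {A, ¬A} at c — c ∈ A
2. c : B?  L(c) = {A, B, ∃r.(D ⊓ A)} ∪ {¬B}
   clash {B, ¬B} at c — c ∈ B
3. c : C?  L(c) = {A, B, ∃r.(D ⊓ A)} ∪ {¬C}
   clash {C, ¬C} at c — c ∈ C
4. c : D?  L(c) = {A, B, ∃r.(D ⊓ A)} ∪ {¬D}
   apply at c: ¬D⊑∃r.⊤; A⊑C
   open: L(c) ⊇ {A, B, C, ¬D, ∃r.(D ⊓ A), …} (+ ∃-successors) — c ∉ D possible
5. Entailed for c: {A, B, C}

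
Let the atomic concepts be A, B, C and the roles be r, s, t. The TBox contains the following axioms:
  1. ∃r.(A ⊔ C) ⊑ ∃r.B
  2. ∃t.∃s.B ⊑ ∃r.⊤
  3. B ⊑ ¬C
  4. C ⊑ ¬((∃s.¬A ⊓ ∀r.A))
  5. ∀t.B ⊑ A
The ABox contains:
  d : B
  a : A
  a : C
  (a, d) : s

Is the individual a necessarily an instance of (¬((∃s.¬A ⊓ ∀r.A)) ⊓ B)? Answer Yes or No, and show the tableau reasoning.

No

1. a : (¬((∃s.¬A ⊓ ∀r.A)) ⊓ B)?  L(a) = {A, C} ∪ {((∃s.¬A ⊓ ∀r.A) ⊔ ¬B)}
   apply at a: C⊑¬((∃s.¬A ⊓ ∀r.A))
   open: L(a) ⊇ {A, C, ¬B, ∀r.(¬A ⊓ ¬C), ∀s.A, …} — a ∉ (¬((∃s.¬A ⊓ ∀r.A)) ⊓ B) possible
2. Hence a : (¬((∃s.¬A ⊓ ∀r.A)) ⊓ B): not entailed.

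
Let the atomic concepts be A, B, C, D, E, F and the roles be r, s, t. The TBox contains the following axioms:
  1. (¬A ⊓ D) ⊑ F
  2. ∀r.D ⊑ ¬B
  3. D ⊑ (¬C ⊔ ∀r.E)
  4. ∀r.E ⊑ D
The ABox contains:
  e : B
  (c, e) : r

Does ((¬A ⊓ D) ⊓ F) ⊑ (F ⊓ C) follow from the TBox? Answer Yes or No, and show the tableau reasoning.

1. ((¬A ⊓ D) ⊓ F) ⊑ (F ⊓ C)  ⇔  (((¬A ⊓ D) ⊓ F) ⊓ (¬F ⊔ ¬C)) unsat w.r.t. T
   apply at x₀: D⊑(¬C ⊔ ∀r.E)
   open: L(x₀) ⊇ {D, F, ¬A, ¬C, ∃r.¬D} (+ ∃-successors)
2. Hence ((¬A ⊓ D) ⊓ F) ⊑ (F ⊓ C): not entailed.

No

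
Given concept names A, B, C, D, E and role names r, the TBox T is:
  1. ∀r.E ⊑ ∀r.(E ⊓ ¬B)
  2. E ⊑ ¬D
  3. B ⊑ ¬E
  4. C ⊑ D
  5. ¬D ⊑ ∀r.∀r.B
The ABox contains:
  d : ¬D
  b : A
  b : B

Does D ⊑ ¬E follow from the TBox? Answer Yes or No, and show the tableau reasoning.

Yes

1. D ⊑ ¬E  ⇔  (D ⊓ E) unsat w.r.t. T
   all branches close; clash {E, ¬E} at x₀
2. Hence D ⊑ ¬E: entailed.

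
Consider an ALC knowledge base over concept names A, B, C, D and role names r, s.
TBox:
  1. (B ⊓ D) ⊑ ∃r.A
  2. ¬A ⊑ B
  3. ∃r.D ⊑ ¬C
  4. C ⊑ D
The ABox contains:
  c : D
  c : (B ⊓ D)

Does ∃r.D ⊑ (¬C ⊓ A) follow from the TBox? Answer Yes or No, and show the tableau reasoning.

No

1. ∃r.D ⊑ (¬C ⊓ A)  ⇔  (∃r.D ⊓ (C ⊔ ¬A)) unsat w.r.t. T
   apply at x₀: ∃r.D⊑¬C
   open: L(x₀) ⊇ {B, ¬A, ¬C, ¬D, ∃r.D} (+ ∃-successors)
2. Hence ∃r.D ⊑ (¬C ⊓ A): not entailed.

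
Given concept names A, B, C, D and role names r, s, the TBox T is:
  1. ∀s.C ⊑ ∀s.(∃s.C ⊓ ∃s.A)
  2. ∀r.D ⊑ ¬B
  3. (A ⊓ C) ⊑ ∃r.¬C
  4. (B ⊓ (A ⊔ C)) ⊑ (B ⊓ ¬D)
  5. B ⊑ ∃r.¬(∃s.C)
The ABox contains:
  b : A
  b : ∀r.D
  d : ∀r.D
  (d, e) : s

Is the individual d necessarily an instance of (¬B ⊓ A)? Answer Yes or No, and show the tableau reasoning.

No

1. d : (¬B ⊓ A)?  L(d) = {∀r.D} ∪ {(B ⊔ ¬A)}
   apply at d: ∀r.D⊑¬B
   open: L(d) ⊇ {¬A, ¬B, ∀r.D, ∃s.¬C} (+ ∃-successors) — d ∉ (¬B ⊓ A) possible
2. Hence d : (¬B ⊓ A): not entailed.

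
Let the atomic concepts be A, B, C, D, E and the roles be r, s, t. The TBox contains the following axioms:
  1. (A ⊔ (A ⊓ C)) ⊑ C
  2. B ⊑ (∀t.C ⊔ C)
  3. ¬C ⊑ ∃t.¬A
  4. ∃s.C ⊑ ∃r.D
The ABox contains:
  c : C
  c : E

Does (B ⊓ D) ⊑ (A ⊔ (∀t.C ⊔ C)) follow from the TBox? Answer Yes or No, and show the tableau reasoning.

1. (B ⊓ D) ⊑ (A ⊔ (∀t.C ⊔ C))  ⇔  ((B ⊓ D) ⊓ (¬A ⊓ (∃t.¬C ⊓ ¬C))) unsat w.r.t. T
   all branches close; clash {C, ¬C} at x₀
2. Hence (B ⊓ D) ⊑ (A ⊔ (∀t.C ⊔ C)): entailed.

Yes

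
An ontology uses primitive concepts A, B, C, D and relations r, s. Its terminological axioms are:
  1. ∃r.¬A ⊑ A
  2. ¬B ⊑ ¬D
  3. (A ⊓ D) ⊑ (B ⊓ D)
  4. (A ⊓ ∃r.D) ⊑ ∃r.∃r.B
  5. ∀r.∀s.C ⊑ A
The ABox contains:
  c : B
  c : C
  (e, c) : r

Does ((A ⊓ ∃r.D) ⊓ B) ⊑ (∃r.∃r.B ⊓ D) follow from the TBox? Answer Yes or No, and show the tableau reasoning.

1. ((A ⊓ ∃r.D) ⊓ B) ⊑ (∃r.∃r.B ⊓ D)  ⇔  (((A ⊓ ∃r.D) ⊓ B) ⊓ (∀r.∀r.¬B ⊔ ¬D)) unsat w.r.t. T
   apply at x₀: (A ⊓ ∃r.D)⊑∃r.∃r.B
   open: L(x₀) ⊇ {A, B, ¬D, ∃r.D, ∃r.∃r.B} (+ ∃-successors)
2. Hence ((A ⊓ ∃r.D) ⊓ B) ⊑ (∃r.∃r.B ⊓ D): not entailed.

No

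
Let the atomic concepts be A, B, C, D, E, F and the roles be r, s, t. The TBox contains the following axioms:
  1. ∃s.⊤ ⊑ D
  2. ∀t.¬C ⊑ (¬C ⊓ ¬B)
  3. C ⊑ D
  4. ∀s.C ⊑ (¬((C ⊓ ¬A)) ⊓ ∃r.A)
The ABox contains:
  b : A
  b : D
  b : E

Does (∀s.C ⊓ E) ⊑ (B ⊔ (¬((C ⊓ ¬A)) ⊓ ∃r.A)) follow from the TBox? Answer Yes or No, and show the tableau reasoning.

Yes

1. (∀s.C ⊓ E) ⊑ (B ⊔ (¬((C ⊓ ¬A)) ⊓ ∃r.A))  ⇔  ((∀s.C ⊓ E) ⊓ (¬B ⊓ ((C ⊓ ¬A) ⊔ ∀r.¬A))) unsat w.r.t. T
   all branches close; clash {A, ¬A} at an ∃-successor
2. Hence (∀s.C ⊓ E) ⊑ (B ⊔ (¬((C ⊓ ¬A)) ⊓ ∃r.A)): entailed.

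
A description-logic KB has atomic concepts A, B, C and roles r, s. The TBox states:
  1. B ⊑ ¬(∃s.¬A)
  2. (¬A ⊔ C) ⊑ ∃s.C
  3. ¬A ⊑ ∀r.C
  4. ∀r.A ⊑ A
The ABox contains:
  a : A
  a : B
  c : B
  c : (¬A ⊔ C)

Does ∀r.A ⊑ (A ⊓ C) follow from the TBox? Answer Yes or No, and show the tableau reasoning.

1. ∀r.A ⊑ (A ⊓ C)  ⇔  (∀r.A ⊓ (¬A ⊔ ¬C)) unsat w.r.t. T
   apply at x₀: ∀r.A⊑A
   open: L(x₀) ⊇ {A, ¬B, ¬C, ∀r.A}
2. Hence ∀r.A ⊑ (A ⊓ C): not entailed.

No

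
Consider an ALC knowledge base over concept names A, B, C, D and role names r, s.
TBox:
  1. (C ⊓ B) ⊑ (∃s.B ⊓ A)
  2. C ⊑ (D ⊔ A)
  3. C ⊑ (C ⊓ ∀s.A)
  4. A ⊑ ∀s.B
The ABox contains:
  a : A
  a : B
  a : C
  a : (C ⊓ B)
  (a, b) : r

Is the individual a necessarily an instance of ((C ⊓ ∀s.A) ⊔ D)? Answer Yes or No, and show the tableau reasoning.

1. a : ((C ⊓ ∀s.A) ⊔ D)?  L(a) = {A, B, C, (C ⊓ B)} ∪ {((¬C ⊔ ∃s.¬A) ⊓ ¬D)}
   clash {A, ¬A} at an ∃-successor — a ∈ ((C ⊓ ∀s.A) ⊔ D)
2. Hence a : ((C ⊓ ∀s.A) ⊔ D): entailed.

Yes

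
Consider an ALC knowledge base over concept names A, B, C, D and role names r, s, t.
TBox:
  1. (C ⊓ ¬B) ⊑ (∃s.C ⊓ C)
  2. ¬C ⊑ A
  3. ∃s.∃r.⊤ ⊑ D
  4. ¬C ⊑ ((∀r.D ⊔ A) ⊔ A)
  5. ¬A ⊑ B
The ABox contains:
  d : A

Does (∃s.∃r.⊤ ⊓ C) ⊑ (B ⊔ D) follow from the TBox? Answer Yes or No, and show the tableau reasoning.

Yes

1. (∃s.∃r.⊤ ⊓ C) ⊑ (B ⊔ D)  ⇔  ((∃s.∃r.⊤ ⊓ C) ⊓ (¬B ⊓ ¬D)) unsat w.r.t. T
   all branches close; clash {B, ¬B} at x₀
2. Hence (∃s.∃r.⊤ ⊓ C) ⊑ (B ⊔ D): entailed.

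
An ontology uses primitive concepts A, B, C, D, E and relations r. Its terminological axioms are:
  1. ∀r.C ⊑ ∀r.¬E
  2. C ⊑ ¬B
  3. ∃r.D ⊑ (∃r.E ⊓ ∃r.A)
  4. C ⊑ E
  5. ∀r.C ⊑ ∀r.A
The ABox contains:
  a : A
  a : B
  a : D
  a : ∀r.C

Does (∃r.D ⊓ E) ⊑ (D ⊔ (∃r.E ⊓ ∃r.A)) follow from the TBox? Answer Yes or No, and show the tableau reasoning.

Yes

1. (∃r.D ⊓ E) ⊑ (D ⊔ (∃r.E ⊓ ∃r.A))  ⇔  ((∃r.D ⊓ E) ⊓ (¬D ⊓ (∀r.¬E ⊔ ∀r.¬A))) unsat w.r.t. T
   all branches close; clash {A, ¬A} at an ∃-successor
2. Hence (∃r.D ⊓ E) ⊑ (D ⊔ (∃r.E ⊓ ∃r.A)): entailed.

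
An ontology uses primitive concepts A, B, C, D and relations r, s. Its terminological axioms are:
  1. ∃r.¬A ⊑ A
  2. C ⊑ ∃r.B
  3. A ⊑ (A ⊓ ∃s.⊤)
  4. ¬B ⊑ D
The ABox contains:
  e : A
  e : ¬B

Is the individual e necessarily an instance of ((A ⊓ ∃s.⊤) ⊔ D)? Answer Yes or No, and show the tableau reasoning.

Yes

1. e : ((A ⊓ ∃s.⊤) ⊔ D)?  L(e) = {A, ¬B} ∪ {((¬A ⊔ ∀s.⊥) ⊓ ¬D)}
   clash {D, ¬D} at e — e ∈ ((A ⊓ ∃s.⊤) ⊔ D)
2. Hence e : ((A ⊓ ∃s.⊤) ⊔ D): entailed.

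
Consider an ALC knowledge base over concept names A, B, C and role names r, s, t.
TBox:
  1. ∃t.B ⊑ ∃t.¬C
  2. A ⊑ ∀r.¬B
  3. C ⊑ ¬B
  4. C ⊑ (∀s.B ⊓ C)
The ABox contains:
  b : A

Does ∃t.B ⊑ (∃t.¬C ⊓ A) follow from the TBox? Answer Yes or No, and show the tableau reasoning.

No

1. ∃t.B ⊑ (∃t.¬C ⊓ A)  ⇔  (∃t.B ⊓ (∀t.C ⊔ ¬A)) unsat w.r.t. T
   apply at x₀: ∃t.B⊑∃t.¬C
   open: L(x₀) ⊇ {¬A, ¬C, ∃t.B, ∃t.¬C} (+ ∃-successors)
2. Hence ∃t.B ⊑ (∃t.¬C ⊓ A): not entailed.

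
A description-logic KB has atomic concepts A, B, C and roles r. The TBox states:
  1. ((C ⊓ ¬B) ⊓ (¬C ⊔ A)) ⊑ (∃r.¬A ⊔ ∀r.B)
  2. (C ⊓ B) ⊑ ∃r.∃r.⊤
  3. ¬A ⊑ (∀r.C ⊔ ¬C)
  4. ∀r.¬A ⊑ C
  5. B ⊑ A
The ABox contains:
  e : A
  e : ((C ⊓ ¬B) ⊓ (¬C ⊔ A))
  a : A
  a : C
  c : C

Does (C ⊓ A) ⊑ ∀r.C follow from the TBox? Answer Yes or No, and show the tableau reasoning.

1. (C ⊓ A) ⊑ ∀r.C  ⇔  ((C ⊓ A) ⊓ ∃r.¬C) unsat w.r.t. T
   open: L(x₀) ⊇ {A, C, ¬B, ∃r.¬A, ∃r.¬C} (+ ∃-successors)
2. Hence (C ⊓ A) ⊑ ∀r.C: not entailed.

No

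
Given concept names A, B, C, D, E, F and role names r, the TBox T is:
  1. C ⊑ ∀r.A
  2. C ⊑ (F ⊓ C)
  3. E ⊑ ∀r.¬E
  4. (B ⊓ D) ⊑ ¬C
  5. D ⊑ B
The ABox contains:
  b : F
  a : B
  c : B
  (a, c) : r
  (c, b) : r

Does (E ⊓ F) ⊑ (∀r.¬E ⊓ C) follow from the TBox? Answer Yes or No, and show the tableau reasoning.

1. (E ⊓ F) ⊑ (∀r.¬E ⊓ C)  ⇔  ((E ⊓ F) ⊓ (∃r.E ⊔ ¬C)) unsat w.r.t. T
   apply at x₀: E⊑∀r.¬E
   open: L(x₀) ⊇ {E, F, ¬C, ¬D, ∀r.¬E}
2. Hence (E ⊓ F) ⊑ (∀r.¬E ⊓ C): not entailed.

No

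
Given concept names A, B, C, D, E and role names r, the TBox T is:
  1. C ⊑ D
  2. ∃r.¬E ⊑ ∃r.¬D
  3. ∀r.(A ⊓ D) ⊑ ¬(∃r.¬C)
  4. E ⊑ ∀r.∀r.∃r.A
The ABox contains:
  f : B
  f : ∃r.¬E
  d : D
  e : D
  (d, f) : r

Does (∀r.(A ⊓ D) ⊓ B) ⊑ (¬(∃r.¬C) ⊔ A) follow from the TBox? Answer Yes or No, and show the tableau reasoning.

Yes

1. (∀r.(A ⊓ D) ⊓ B) ⊑ (¬(∃r.¬C) ⊔ A)  ⇔  ((∀r.(A ⊓ D) ⊓ B) ⊓ (∃r.¬C ⊓ ¬A)) unsat w.r.t. T
   all branches close; clash {D, ¬D} at an ∃-successor
2. Hence (∀r.(A ⊓ D) ⊓ B) ⊑ (¬(∃r.¬C) ⊔ A): entailed.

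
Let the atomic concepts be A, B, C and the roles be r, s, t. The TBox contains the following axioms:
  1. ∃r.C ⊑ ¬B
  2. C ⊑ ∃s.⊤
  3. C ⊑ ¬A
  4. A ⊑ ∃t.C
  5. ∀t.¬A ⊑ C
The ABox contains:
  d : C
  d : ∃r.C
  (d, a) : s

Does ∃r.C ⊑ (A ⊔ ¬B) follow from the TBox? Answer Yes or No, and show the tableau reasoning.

1. ∃r.C ⊑ (A ⊔ ¬B)  ⇔  (∃r.C ⊓ (¬A ⊓ B)) unsat w.r.t. T
   all branches close; clash {B, ¬B} at x₀
2. Hence ∃r.C ⊑ (A ⊔ ¬B): entailed.

Yes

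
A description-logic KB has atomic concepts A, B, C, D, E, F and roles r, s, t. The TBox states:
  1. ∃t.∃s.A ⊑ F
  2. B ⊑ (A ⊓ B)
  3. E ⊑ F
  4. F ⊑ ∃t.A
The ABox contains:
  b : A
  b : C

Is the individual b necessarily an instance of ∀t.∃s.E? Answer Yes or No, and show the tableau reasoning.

No

1. b : ∀t.∃s.E?  L(b) = {A, C} ∪ {∃t.∀s.¬E}
   open: L(b) ⊇ {A, C, ¬B, ¬E, ¬F, …} (+ ∃-successors) — b ∉ ∀t.∃s.E possible
2. Hence b : ∀t.∃s.E: not entailed.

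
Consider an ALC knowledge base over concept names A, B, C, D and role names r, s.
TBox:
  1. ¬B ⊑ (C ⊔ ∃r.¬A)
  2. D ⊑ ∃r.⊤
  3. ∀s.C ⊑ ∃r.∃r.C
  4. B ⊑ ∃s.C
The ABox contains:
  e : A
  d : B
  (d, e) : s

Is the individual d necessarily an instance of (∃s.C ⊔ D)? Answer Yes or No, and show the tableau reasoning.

1. d : (∃s.C ⊔ D)?  L(d) = {B} ∪ {(∀s.¬C ⊓ ¬D)}
   clash {C, ¬C} at an ∃-successor — d ∈ (∃s.C ⊔ D)
2. Hence d : (∃s.C ⊔ D): entailed.

Yes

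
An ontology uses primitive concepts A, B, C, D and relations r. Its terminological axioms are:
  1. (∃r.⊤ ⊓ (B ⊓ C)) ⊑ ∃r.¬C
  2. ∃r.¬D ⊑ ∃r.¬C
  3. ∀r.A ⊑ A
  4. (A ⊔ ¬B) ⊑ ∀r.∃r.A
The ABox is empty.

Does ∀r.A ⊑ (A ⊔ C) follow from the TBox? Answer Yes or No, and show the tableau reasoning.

Yes

1. ∀r.A ⊑ (A ⊔ C)  ⇔  (∀r.A ⊓ (¬A ⊓ ¬C)) unsat w.r.t. T
   all branches close; clash {A, ¬A} at x₀
2. Hence ∀r.A ⊑ (A ⊔ C): entailed.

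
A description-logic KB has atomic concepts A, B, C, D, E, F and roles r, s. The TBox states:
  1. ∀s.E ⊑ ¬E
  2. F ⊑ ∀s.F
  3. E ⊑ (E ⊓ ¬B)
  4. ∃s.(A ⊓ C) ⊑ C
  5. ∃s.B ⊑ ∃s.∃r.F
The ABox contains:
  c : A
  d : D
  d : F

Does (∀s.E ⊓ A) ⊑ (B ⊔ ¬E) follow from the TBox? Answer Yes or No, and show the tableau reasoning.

1. (∀s.E ⊓ A) ⊑ (B ⊔ ¬E)  ⇔  ((∀s.E ⊓ A) ⊓ (¬B ⊓ E)) unsat w.r.t. T
   all branches close; clash {E, ¬E} at x₀
2. Hence (∀s.E ⊓ A) ⊑ (B ⊔ ¬E): entailed.

Yes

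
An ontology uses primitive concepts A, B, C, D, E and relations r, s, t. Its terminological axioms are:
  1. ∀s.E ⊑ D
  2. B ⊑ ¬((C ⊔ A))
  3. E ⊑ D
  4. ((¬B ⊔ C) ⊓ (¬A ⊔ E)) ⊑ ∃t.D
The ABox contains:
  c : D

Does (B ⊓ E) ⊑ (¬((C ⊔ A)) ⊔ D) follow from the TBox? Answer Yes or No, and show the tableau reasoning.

Yes

1. (B ⊓ E) ⊑ (¬((C ⊔ A)) ⊔ D)  ⇔  ((B ⊓ E) ⊓ ((C ⊔ A) ⊓ ¬D)) unsat w.r.t. T
   all branches close; clash {D, ¬D} at x₀
2. Hence (B ⊓ E) ⊑ (¬((C ⊔ A)) ⊔ D): entailed.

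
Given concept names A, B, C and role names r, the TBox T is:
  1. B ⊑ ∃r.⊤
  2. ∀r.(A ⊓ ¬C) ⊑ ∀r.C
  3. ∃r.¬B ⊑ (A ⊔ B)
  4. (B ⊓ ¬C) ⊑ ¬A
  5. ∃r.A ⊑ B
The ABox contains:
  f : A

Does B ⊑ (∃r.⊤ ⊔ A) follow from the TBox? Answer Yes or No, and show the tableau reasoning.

Yes

1. B ⊑ (∃r.⊤ ⊔ A)  ⇔  (B ⊓ (∀r.⊥ ⊓ ¬A)) unsat w.r.t. T
   all branches close; clash ⊥ at an ∃-successor
2. Hence B ⊑ (∃r.⊤ ⊔ A): entailed.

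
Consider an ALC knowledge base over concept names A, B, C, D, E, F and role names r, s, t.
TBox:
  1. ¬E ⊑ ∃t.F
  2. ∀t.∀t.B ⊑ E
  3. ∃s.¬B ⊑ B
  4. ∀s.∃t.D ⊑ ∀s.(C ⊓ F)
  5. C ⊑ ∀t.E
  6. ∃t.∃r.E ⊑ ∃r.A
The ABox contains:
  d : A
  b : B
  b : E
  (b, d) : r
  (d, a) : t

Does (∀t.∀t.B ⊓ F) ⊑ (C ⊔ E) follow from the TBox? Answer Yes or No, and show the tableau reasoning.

Yes

1. (∀t.∀t.B ⊓ F) ⊑ (C ⊔ E)  ⇔  ((∀t.∀t.B ⊓ F) ⊓ (¬C ⊓ ¬E)) unsat w.r.t. T
   all branches close; clash {E, ¬E} at x₀
2. Hence (∀t.∀t.B ⊓ F) ⊑ (C ⊔ E): entailed.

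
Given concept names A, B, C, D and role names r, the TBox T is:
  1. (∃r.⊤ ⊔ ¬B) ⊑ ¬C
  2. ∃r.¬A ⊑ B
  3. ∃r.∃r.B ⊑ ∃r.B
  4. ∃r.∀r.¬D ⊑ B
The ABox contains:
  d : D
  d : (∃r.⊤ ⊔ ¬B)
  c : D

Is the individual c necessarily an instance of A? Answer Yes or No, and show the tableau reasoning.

No

1. c : A?  L(c) = {D} ∪ {¬A}
   open: L(c) ⊇ {B, D, ¬A, ∀r.A, ∀r.∀r.¬B, …} — c ∉ A possible
2. Hence c : A: not entailed.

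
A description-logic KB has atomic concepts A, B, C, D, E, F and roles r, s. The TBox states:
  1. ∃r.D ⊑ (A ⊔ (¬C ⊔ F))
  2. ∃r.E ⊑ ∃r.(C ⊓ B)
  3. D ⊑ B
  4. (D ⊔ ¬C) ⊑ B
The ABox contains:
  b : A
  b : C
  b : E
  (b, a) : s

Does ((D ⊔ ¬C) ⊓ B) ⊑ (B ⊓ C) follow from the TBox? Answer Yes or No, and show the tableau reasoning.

No

1. ((D ⊔ ¬C) ⊓ B) ⊑ (B ⊓ C)  ⇔  (((D ⊔ ¬C) ⊓ B) ⊓ (¬B ⊔ ¬C)) unsat w.r.t. T
   open: L(x₀) ⊇ {B, D, ¬C, ∀r.¬D, ∀r.¬E}
2. Hence ((D ⊔ ¬C) ⊓ B) ⊑ (B ⊓ C): not entailed.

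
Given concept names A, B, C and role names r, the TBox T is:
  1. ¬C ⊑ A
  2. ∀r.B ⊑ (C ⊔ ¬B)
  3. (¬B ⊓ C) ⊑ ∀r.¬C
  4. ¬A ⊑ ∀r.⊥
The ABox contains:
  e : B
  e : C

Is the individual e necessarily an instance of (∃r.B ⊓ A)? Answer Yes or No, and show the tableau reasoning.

1. e : (∃r.B ⊓ A)?  L(e) = {B, C} ∪ {(∀r.¬B ⊔ ¬A)}
   open: L(e) ⊇ {A, B, C, ∀r.¬B, ∃r.¬B} (+ ∃-successors) — e ∉ (∃r.B ⊓ A) possible
2. Hence e : (∃r.B ⊓ A): not entailed.

No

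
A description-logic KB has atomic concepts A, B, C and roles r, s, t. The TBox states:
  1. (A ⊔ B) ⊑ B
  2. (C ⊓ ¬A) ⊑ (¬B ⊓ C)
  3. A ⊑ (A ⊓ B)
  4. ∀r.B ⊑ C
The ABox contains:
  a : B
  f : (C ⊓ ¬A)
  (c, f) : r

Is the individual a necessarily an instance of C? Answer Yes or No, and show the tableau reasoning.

No

1. a : C?  L(a) = {B} ∪ {¬C}
   open: L(a) ⊇ {B, ¬A, ¬C, ∃r.¬B} (+ ∃-successors) — a ∉ C possible
2. Hence a : C: not entailed.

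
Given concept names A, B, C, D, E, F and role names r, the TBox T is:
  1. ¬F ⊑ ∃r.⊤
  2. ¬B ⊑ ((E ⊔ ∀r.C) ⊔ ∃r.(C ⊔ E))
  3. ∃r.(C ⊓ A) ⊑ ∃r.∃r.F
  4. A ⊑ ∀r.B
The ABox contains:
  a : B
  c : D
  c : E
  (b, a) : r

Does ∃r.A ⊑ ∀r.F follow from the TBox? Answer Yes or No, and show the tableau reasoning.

1. ∃r.A ⊑ ∀r.F  ⇔  (∃r.A ⊓ ∃r.¬F) unsat w.r.t. T
   open: L(x₀) ⊇ {B, F, ¬A, ∀r.(¬C ⊔ ¬A), ∃r.A, …} (+ ∃-successors)
2. Hence ∃r.A ⊑ ∀r.F: not entailed.

No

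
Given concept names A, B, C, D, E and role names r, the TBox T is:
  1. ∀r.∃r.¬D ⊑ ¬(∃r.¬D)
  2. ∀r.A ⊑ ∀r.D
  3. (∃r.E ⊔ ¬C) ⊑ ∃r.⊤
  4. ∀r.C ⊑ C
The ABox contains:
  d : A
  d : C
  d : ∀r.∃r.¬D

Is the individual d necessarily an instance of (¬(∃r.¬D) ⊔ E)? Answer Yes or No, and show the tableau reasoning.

Yes

1. d : (¬(∃r.¬D) ⊔ E)?  L(d) = {A, C, ∀r.∃r.¬D} ∪ {(∃r.¬D ⊓ ¬E)}
   clash {D, ¬D} at an ∃-successor — d ∈ (¬(∃r.¬D) ⊔ E)
2. Hence d : (¬(∃r.¬D) ⊔ E): entailed.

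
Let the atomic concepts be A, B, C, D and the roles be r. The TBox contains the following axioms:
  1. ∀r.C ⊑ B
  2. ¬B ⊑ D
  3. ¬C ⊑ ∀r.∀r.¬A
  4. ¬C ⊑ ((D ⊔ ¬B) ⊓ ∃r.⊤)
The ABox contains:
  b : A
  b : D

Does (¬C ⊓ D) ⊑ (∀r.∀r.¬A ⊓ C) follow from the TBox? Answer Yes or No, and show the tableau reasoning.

No

1. (¬C ⊓ D) ⊑ (∀r.∀r.¬A ⊓ C)  ⇔  ((¬C ⊓ D) ⊓ (∃r.∃r.A ⊔ ¬C)) unsat w.r.t. T
   apply at x₀: ¬C⊑∀r.∀r.¬A; ¬C⊑((D ⊔ ¬B) ⊓ ∃r.⊤)
   open: L(x₀) ⊇ {D, ¬C, ∀r.∀r.¬A, ∃r.¬C, ∃r.⊤} (+ ∃-successors)
2. Hence (¬C ⊓ D) ⊑ (∀r.∀r.¬A ⊓ C): not entailed.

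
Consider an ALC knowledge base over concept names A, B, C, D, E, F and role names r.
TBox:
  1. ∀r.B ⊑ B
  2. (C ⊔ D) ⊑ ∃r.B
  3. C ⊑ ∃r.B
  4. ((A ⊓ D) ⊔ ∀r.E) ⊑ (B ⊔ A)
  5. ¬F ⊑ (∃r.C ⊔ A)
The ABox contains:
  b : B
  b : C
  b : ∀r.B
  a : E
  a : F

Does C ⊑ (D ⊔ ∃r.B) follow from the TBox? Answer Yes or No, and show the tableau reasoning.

1. C ⊑ (D ⊔ ∃r.B)  ⇔  (C ⊓ (¬D ⊓ ∀r.¬B)) unsat w.r.t. T
   all branches close; clash {B, ¬B} at an ∃-successor
2. Hence C ⊑ (D ⊔ ∃r.B): entailed.

Yes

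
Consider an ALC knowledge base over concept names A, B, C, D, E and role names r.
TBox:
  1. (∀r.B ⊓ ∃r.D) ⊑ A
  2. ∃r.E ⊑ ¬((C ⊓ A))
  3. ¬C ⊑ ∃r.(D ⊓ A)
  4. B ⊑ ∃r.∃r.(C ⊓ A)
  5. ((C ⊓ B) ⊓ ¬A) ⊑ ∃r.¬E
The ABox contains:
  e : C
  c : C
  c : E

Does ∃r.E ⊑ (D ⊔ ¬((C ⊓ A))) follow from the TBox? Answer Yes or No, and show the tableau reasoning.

Yes

1. ∃r.E ⊑ (D ⊔ ¬((C ⊓ A)))  ⇔  (∃r.E ⊓ (¬D ⊓ (C ⊓ A))) unsat w.r.t. T
   all branches close; clash {A, ¬A} at x₀
2. Hence ∃r.E ⊑ (D ⊔ ¬((C ⊓ A))): entailed.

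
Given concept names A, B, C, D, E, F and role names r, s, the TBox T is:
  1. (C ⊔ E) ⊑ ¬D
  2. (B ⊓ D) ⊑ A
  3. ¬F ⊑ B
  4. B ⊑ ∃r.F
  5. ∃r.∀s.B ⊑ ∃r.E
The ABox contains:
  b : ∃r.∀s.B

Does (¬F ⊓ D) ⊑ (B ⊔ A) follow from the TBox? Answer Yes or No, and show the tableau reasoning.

1. (¬F ⊓ D) ⊑ (B ⊔ A)  ⇔  ((¬F ⊓ D) ⊓ (¬B ⊓ ¬A)) unsat w.r.t. T
   all branches close; clash {B, ¬B} at x₀
2. Hence (¬F ⊓ D) ⊑ (B ⊔ A): entailed.

Yes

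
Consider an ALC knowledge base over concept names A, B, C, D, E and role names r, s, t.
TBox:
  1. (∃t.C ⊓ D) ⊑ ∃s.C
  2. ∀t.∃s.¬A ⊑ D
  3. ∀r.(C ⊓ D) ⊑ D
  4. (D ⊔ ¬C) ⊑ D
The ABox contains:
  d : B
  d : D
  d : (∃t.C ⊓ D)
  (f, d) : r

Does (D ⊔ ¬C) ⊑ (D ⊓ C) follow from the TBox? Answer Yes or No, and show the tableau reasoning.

No

1. (D ⊔ ¬C) ⊑ (D ⊓ C)  ⇔  ((D ⊔ ¬C) ⊓ (¬D ⊔ ¬C)) unsat w.r.t. T
   apply at x₀: (D ⊔ ¬C)⊑D
   open: L(x₀) ⊇ {D, ¬C, ∀t.¬C}
2. Hence (D ⊔ ¬C) ⊑ (D ⊓ C): not entailed.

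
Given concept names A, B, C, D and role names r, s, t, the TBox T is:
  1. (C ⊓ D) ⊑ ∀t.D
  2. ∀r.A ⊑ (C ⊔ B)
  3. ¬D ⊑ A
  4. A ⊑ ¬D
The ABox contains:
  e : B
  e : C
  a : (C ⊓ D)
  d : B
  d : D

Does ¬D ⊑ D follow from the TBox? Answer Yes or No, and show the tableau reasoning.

No

1. ¬D ⊑ D  ⇔  (¬D ⊓ ¬D) unsat w.r.t. T
   apply at x₀: ¬D⊑A
   open: L(x₀) ⊇ {A, ¬D, ∃r.¬A} (+ ∃-successors)
2. Hence ¬D ⊑ D: not entailed.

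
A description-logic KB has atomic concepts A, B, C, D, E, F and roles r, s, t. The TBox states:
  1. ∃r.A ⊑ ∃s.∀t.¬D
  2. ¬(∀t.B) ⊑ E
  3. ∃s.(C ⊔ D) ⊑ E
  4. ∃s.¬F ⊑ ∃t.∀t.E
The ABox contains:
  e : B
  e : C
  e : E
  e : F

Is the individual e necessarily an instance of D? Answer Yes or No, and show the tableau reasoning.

1. e : D?  L(e) = {B, C, E, F} ∪ {¬D}
   open: L(e) ⊇ {B, C, E, F, ¬D, …} — e ∉ D possible
2. Hence e : D: not entailed.

No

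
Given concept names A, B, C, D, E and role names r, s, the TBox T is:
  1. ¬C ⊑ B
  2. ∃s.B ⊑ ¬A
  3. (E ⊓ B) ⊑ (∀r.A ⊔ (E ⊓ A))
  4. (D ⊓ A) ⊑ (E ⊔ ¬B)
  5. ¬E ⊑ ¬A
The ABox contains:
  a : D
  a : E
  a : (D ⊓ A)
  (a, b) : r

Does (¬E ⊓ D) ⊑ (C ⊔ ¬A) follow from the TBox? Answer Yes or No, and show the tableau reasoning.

Yes

1. (¬E ⊓ D) ⊑ (C ⊔ ¬A)  ⇔  ((¬E ⊓ D) ⊓ (¬C ⊓ A)) unsat w.r.t. T
   all branches close; clash {A, ¬A} at x₀
2. Hence (¬E ⊓ D) ⊑ (C ⊔ ¬A): entailed.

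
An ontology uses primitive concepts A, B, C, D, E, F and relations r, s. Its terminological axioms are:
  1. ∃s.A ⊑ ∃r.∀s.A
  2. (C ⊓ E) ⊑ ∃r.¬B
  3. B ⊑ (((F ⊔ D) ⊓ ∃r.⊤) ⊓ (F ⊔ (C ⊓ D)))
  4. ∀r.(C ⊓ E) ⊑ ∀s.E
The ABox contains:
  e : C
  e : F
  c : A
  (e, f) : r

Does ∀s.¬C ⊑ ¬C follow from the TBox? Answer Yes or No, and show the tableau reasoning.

1. ∀s.¬C ⊑ ¬C  ⇔  (∀s.¬C ⊓ C) unsat w.r.t. T
   open: L(x₀) ⊇ {C, ¬B, ¬E, ∀s.¬A, ∀s.¬C, …} (+ ∃-successors)
2. Hence ∀s.¬C ⊑ ¬C: not entailed.

No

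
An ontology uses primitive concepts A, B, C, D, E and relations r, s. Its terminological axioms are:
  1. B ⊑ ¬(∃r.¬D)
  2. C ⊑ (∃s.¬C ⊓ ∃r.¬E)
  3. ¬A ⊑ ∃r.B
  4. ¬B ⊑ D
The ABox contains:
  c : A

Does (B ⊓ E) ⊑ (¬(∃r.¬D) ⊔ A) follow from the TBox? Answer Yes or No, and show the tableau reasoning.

Yes

1. (B ⊓ E) ⊑ (¬(∃r.¬D) ⊔ A)  ⇔  ((B ⊓ E) ⊓ (∃r.¬D ⊓ ¬A)) unsat w.r.t. T
   all branches close; clash {D, ¬D} at an ∃-successor
2. Hence (B ⊓ E) ⊑ (¬(∃r.¬D) ⊔ A): entailed.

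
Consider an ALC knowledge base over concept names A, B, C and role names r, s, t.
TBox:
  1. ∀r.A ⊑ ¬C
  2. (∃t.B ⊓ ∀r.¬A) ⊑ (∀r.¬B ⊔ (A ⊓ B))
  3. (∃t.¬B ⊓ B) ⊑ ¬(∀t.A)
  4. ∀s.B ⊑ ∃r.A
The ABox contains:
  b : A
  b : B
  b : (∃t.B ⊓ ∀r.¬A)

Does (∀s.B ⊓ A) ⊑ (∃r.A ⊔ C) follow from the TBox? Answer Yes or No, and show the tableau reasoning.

Yes

1. (∀s.B ⊓ A) ⊑ (∃r.A ⊔ C)  ⇔  ((∀s.B ⊓ A) ⊓ (∀r.¬A ⊓ ¬C)) unsat w.r.t. T
   all branches close; clash {A, ¬A} at an ∃-successor
2. Hence (∀s.B ⊓ A) ⊑ (∃r.A ⊔ C): entailed.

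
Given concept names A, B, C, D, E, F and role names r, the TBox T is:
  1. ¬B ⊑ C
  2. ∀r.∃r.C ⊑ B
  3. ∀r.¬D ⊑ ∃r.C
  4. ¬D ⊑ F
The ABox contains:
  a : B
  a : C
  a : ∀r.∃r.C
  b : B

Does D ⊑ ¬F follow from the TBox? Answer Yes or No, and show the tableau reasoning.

No

1. D ⊑ ¬F  ⇔  (D ⊓ F) unsat w.r.t. T
   open: L(x₀) ⊇ {B, D, F, ∃r.D} (+ ∃-successors)
2. Hence D ⊑ ¬F: not entailed.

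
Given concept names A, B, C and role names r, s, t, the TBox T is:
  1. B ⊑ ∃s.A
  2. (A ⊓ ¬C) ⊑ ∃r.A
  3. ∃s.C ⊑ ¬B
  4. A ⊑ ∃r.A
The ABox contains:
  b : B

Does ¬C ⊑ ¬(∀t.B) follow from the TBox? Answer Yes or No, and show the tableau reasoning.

No

1. ¬C ⊑ ¬(∀t.B)  ⇔  (¬C ⊓ ∀t.B) unsat w.r.t. T
   open: L(x₀) ⊇ {¬A, ¬B, ¬C, ∀t.B}
2. Hence ¬C ⊑ ¬(∀t.B): not entailed.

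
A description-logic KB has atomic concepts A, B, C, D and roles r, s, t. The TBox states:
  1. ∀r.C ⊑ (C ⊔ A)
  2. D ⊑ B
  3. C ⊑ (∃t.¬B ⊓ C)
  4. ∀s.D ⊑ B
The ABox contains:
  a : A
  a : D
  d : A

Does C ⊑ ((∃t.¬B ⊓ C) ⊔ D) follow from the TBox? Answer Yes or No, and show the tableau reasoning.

1. C ⊑ ((∃t.¬B ⊓ C) ⊔ D)  ⇔  (C ⊓ ((∀t.B ⊔ ¬C) ⊓ ¬D)) unsat w.r.t. T
   all branches close; clash {C, ¬C} at x₀
2. Hence C ⊑ ((∃t.¬B ⊓ C) ⊔ D): entailed.

Yes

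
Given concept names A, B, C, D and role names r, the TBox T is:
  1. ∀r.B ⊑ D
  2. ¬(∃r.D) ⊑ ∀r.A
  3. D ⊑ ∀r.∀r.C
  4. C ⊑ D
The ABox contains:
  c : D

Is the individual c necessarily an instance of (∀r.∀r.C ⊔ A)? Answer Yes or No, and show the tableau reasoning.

Yes

1. c : (∀r.∀r.C ⊔ A)?  L(c) = {D} ∪ {(∃r.∃r.¬C ⊓ ¬A)}
   clash {C, ¬C} at an ∃-successor — c ∈ (∀r.∀r.C ⊔ A)
2. Hence c : (∀r.∀r.C ⊔ A): entailed.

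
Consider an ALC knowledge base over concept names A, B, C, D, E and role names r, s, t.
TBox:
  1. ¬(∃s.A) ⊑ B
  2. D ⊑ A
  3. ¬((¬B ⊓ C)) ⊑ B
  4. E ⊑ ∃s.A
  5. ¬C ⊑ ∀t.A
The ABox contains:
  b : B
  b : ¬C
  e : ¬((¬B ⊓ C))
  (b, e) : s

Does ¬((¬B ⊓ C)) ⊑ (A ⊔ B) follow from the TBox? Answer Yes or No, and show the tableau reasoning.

1. ¬((¬B ⊓ C)) ⊑ (A ⊔ B)  ⇔  ((B ⊔ ¬C) ⊓ (¬A ⊓ ¬B)) unsat w.r.t. T
   all branches close; clash {A, ¬A} at x₀
2. Hence ¬((¬B ⊓ C)) ⊑ (A ⊔ B): entailed.

Yes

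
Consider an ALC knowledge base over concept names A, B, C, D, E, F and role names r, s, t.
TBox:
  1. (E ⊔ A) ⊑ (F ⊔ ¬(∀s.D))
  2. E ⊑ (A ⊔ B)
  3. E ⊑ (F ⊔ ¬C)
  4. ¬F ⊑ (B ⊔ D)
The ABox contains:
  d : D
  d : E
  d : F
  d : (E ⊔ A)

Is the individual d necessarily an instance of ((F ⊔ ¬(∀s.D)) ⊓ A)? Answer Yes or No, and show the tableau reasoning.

No

1. d : ((F ⊔ ¬(∀s.D)) ⊓ A)?  L(d) = {D, E, F, (E ⊔ A)} ∪ {((¬F ⊓ ∀s.D) ⊔ ¬A)}
   apply at d: (E ⊔ A)⊑(F ⊔ ¬(∀s.D)); E⊑(A ⊔ B); E⊑(F ⊔ ¬C)
   open: L(d) ⊇ {B, D, E, F, ¬A} — d ∉ ((F ⊔ ¬(∀s.D)) ⊓ A) possible
2. Hence d : ((F ⊔ ¬(∀s.D)) ⊓ A): not entailed.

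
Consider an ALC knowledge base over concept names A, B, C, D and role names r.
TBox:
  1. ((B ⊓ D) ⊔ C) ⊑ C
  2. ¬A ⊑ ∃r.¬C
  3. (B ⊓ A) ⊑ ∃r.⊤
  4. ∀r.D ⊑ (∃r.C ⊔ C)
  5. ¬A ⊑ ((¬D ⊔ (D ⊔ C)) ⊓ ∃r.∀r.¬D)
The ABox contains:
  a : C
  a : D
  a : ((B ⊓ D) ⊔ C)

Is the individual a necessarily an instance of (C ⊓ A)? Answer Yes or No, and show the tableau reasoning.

No

1. a : (C ⊓ A)?  L(a) = {C, D, ((B ⊓ D) ⊔ C)} ∪ {(¬C ⊔ ¬A)}
   open: L(a) ⊇ {C, D, ¬A, ∃r.¬C, ∃r.¬D, …} (+ ∃-successors) — a ∉ (C ⊓ A) possible
2. Hence a : (C ⊓ A): not entailed.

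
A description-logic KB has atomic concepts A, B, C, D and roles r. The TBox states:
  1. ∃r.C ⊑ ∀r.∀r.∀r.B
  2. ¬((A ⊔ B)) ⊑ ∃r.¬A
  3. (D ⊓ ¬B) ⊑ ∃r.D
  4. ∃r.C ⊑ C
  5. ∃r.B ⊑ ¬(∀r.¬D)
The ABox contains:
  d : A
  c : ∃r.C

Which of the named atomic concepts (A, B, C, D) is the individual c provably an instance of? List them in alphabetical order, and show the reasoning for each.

1. c : A?  L(c) = {∃r.C} ∪ {¬A}
   apply at c: ∃r.C⊑∀r.∀r.∀r.B; ∃r.C⊑C
   open: L(c) ⊇ {B, C, ¬A, ∀r.¬B, ∀r.∀r.∀r.B, …} (+ ∃-successors) — c ∉ A possible
2. c : B?  L(c) = {∃r.C} ∪ {¬B}
   apply at c: ∃r.C⊑∀r.∀r.∀r.B; ∃r.C⊑C
   open: L(c) ⊇ {A, C, ¬B, ¬D, ∀r.¬B, …} (+ ∃-successors) — c ∉ B possible
3. c : C?  L(c) = {∃r.C} ∪ {¬C}
   clash {C, ¬C} at c — c ∈ C
4. c : D?  L(c) = {∃r.C} ∪ {¬D}
   apply at c: ∃r.C⊑∀r.∀r.∀r.B; ∃r.C⊑C
   open: L(c) ⊇ {A, C, ¬D, ∀r.¬B, ∀r.∀r.∀r.B, …} (+ ∃-successors) — c ∉ D possible
5. Entailed for c: {C}

{C}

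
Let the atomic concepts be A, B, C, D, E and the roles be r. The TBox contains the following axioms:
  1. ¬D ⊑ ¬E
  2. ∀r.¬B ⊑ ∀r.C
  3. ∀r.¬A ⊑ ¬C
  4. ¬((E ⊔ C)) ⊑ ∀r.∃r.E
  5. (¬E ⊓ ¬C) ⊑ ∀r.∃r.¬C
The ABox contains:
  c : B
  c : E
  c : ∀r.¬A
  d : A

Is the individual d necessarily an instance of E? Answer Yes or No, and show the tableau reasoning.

No

1. d : E?  L(d) = {A} ∪ {¬E}
   open: L(d) ⊇ {A, C, ¬E, ∃r.A, ∃r.B} (+ ∃-successors) — d ∉ E possible
2. Hence d : E: not entailed.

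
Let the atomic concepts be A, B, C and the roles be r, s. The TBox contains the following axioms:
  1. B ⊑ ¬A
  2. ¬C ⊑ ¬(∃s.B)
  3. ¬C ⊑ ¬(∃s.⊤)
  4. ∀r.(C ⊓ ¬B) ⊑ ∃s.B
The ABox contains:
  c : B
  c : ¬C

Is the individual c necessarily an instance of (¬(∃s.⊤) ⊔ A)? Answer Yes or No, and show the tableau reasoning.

Yes

1. c : (¬(∃s.⊤) ⊔ A)?  L(c) = {B, ¬C} ∪ {(∃s.⊤ ⊓ ¬A)}
   clash ⊥ at an ∃-successor — c ∈ (¬(∃s.⊤) ⊔ A)
2. Hence c : (¬(∃s.⊤) ⊔ A): entailed.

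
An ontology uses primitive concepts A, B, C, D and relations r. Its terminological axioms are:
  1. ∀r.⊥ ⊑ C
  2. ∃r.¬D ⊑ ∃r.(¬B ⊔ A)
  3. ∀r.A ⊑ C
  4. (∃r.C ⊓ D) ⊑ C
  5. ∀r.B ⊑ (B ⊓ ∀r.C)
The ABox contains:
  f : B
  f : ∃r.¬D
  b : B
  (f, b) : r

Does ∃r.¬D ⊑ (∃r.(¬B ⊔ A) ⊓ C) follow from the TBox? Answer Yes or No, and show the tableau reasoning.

1. ∃r.¬D ⊑ (∃r.(¬B ⊔ A) ⊓ C)  ⇔  (∃r.¬D ⊓ (∀r.(B ⊓ ¬A) ⊔ ¬C)) unsat w.r.t. T
   apply at x₀: ∃r.¬D⊑∃r.(¬B ⊔ A)
   open: L(x₀) ⊇ {¬C, ∀r.¬C, ∃r.(¬B ⊔ A), ∃r.¬A, ∃r.¬B, …} (+ ∃-successors)
2. Hence ∃r.¬D ⊑ (∃r.(¬B ⊔ A) ⊓ C): not entailed.

No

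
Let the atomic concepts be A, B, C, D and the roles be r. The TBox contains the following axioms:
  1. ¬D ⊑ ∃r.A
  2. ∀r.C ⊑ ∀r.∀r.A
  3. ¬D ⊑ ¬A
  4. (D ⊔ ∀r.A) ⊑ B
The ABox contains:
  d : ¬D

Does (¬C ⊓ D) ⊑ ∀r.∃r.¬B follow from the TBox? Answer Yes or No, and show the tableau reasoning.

No

1. (¬C ⊓ D) ⊑ ∀r.∃r.¬B  ⇔  ((¬C ⊓ D) ⊓ ∃r.∀r.B) unsat w.r.t. T
   open: L(x₀) ⊇ {B, D, ¬C, ∃r.¬C, ∃r.∀r.B} (+ ∃-successors)
2. Hence (¬C ⊓ D) ⊑ ∀r.∃r.¬B: not entailed.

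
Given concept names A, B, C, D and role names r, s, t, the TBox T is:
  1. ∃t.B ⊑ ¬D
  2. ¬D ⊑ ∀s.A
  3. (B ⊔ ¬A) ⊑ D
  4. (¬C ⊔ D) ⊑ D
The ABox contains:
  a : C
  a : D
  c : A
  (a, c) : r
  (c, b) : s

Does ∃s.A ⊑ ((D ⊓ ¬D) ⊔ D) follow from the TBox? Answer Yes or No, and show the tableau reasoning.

1. ∃s.A ⊑ ((D ⊓ ¬D) ⊔ D)  ⇔  (∃s.A ⊓ ((¬D ⊔ D) ⊓ ¬D)) unsat w.r.t. T
   apply at x₀: ¬D⊑∀s.A
   open: L(x₀) ⊇ {A, C, ¬B, ¬D, ∀s.A, …} (+ ∃-successors)
2. Hence ∃s.A ⊑ ((D ⊓ ¬D) ⊔ D): not entailed.

No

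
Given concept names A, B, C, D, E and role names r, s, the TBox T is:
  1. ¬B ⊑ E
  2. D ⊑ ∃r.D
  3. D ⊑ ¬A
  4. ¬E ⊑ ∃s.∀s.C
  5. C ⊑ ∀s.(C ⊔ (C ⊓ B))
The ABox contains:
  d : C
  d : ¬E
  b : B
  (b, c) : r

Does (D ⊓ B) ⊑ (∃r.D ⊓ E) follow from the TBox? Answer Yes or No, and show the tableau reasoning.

No

1. (D ⊓ B) ⊑ (∃r.D ⊓ E)  ⇔  ((D ⊓ B) ⊓ (∀r.¬D ⊔ ¬E)) unsat w.r.t. T
   apply at x₀: D⊑∃r.D; D⊑¬A
   open: L(x₀) ⊇ {B, D, ¬A, ¬C, ¬E, …} (+ ∃-successors)
2. Hence (D ⊓ B) ⊑ (∃r.D ⊓ E): not entailed.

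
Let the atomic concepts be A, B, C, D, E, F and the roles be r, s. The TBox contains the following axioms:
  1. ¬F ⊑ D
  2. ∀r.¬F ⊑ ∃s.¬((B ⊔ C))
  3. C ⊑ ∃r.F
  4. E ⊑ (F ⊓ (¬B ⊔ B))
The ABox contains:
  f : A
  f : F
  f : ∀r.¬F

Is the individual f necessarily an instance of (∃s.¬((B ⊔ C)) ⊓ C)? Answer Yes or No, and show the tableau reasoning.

No

1. f : (∃s.¬((B ⊔ C)) ⊓ C)?  L(f) = {A, F, ∀r.¬F} ∪ {(∀s.(B ⊔ C) ⊔ ¬C)}
   apply at f: ∀r.¬F⊑∃s.¬((B ⊔ C))
   open: L(f) ⊇ {A, F, ¬C, ¬E, ∀r.¬F, …} (+ ∃-successors) — f ∉ (∃s.¬((B ⊔ C)) ⊓ C) possible
2. Hence f : (∃s.¬((B ⊔ C)) ⊓ C): not entailed.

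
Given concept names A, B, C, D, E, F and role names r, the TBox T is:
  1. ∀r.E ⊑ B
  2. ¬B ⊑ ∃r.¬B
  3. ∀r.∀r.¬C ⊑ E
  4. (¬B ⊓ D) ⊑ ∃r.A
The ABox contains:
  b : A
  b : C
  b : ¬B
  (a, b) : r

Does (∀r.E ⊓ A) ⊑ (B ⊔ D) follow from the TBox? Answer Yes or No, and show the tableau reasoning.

Yes

1. (∀r.E ⊓ A) ⊑ (B ⊔ D)  ⇔  ((∀r.E ⊓ A) ⊓ (¬B ⊓ ¬D)) unsat w.r.t. T
   all branches close; clash {B, ¬B} at x₀
2. Hence (∀r.E ⊓ A) ⊑ (B ⊔ D): entailed.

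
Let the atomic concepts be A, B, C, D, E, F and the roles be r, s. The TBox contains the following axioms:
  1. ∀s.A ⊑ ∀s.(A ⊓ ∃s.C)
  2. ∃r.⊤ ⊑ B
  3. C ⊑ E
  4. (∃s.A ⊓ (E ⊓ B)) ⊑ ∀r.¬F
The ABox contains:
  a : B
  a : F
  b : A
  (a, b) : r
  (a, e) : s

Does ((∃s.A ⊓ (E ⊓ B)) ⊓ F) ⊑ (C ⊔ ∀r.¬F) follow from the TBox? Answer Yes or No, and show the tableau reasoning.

1. ((∃s.A ⊓ (E ⊓ B)) ⊓ F) ⊑ (C ⊔ ∀r.¬F)  ⇔  (((∃s.A ⊓ (E ⊓ B)) ⊓ F) ⊓ (¬C ⊓ ∃r.F)) unsat w.r.t. T
   all branches close; clash {F, ¬F} at an ∃-successor
2. Hence ((∃s.A ⊓ (E ⊓ B)) ⊓ F) ⊑ (C ⊔ ∀r.¬F): entailed.

Yes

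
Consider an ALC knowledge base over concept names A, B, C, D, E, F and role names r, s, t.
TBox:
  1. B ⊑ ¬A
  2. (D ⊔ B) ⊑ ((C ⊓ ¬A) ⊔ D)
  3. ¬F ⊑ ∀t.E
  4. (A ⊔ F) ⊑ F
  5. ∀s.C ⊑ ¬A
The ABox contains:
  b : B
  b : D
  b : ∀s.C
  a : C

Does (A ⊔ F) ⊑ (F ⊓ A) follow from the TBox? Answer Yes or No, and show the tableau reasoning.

1. (A ⊔ F) ⊑ (F ⊓ A)  ⇔  ((A ⊔ F) ⊓ (¬F ⊔ ¬A)) unsat w.r.t. T
   apply at x₀: (A ⊔ F)⊑F
   open: L(x₀) ⊇ {F, ¬A, ¬B, ¬D}
2. Hence (A ⊔ F) ⊑ (F ⊓ A): not entailed.

No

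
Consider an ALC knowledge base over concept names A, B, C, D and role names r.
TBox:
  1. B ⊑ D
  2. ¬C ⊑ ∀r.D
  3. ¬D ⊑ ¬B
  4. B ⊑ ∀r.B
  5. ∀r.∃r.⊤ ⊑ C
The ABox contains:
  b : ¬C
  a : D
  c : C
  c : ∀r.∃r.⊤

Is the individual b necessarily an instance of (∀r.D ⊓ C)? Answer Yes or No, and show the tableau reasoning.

1. b : (∀r.D ⊓ C)?  L(b) = {¬C} ∪ {(∃r.¬D ⊔ ¬C)}
   apply at b: ¬C⊑∀r.D
   open: L(b) ⊇ {D, ¬B, ¬C, ∀r.D, ∃r.∀r.⊥} (+ ∃-successors) — b ∉ (∀r.D ⊓ C) possible
2. Hence b : (∀r.D ⊓ C): not entailed.

No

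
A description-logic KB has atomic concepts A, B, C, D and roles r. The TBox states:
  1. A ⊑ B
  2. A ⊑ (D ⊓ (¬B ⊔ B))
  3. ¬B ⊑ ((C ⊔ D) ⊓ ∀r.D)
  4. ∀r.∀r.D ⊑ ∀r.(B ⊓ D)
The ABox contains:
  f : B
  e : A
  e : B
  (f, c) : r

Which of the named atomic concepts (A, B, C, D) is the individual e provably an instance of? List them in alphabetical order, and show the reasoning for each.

1. e : A?  L(e) = {A, B} ∪ {¬A}
   clash {A, ¬A} at e — e ∈ A
2. e : B?  L(e) = {A, B} ∪ {¬B}
   clash {B, ¬B} at e — e ∈ B
3. e : C?  L(e) = {A, B} ∪ {¬C}
   apply at e: A⊑(D ⊓ (¬B ⊔ B))
   open: L(e) ⊇ {A, B, D, ¬C, ∃r.∃r.¬D} (+ ∃-successors) — e ∉ C possible
4. e : D?  L(e) = {A, B} ∪ {¬D}
   clash {D, ¬D} at e — e ∈ D
5. Entailed for e: {A, B, D}

{A, B, D}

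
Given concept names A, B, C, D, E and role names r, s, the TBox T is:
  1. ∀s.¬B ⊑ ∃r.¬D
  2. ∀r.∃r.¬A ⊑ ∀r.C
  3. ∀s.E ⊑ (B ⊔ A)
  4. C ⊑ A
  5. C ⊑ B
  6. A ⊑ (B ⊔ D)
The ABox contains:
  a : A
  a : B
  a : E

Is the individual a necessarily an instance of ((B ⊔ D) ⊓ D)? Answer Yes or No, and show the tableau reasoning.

No

1. a : ((B ⊔ D) ⊓ D)?  L(a) = {A, B, E} ∪ {((¬B ⊓ ¬D) ⊔ ¬D)}
   apply at a: A⊑(B ⊔ D)
   open: L(a) ⊇ {A, B, E, ¬D, ∃r.∀r.A, …} (+ ∃-successors) — a ∉ ((B ⊔ D) ⊓ D) possible
2. Hence a : ((B ⊔ D) ⊓ D): not entailed.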